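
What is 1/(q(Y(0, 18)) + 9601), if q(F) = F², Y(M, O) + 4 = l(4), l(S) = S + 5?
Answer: 1/9626 ≈ 0.00010389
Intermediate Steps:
l(S) = 5 + S
Y(M, O) = 5 (Y(M, O) = -4 + (5 + 4) = -4 + 9 = 5)
1/(q(Y(0, 18)) + 9601) = 1/(5² + 9601) = 1/(25 + 9601) = 1/9626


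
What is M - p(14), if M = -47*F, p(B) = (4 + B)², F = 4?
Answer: -512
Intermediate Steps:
M = -188 (M = -47*4 = -188)
M - p(14) = -188 - (4 + 14)² = -188 - 1*18² = -188 - 1*324 = -188 - 324 = -512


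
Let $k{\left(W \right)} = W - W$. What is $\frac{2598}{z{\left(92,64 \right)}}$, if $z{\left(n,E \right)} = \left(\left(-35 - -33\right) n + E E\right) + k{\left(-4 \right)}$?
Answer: $\frac{433}{652} \approx 0.66411$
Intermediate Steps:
$k{\left(W \right)} = 0$
$z{\left(n,E \right)} = E^{2} - 2 n$ ($z{\left(n,E \right)} = \left(\left(-35 - -33\right) n + E E\right) + 0 = \left(\left(-35 + 33\right) n + E^{2}\right) + 0 = \left(- 2 n + E^{2}\right) + 0 = \left(E^{2} - 2 n\right) + 0 = E^{2} - 2 n$)
$\frac{2598}{z{\left(92,64 \right)}} = \frac{2598}{64^{2} - 184} = \frac{2598}{4096 - 184} = \frac{2598}{3912} = 2598 \cdot \frac{1}{3912} = \frac{433}{652}$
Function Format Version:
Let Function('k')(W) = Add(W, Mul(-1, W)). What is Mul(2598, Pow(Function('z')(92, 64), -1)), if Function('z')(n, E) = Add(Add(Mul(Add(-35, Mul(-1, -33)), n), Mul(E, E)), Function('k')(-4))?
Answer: Rational(433, 652) ≈ 0.66411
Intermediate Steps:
Function('k')(W) = 0
Function('z')(n, E) = Add(Pow(E, 2), Mul(-2, n)) (Function('z')(n, E) = Add(Add(Mul(Add(-35, Mul(-1, -33)), n), Mul(E, E)), 0) = Add(Add(Mul(Add(-35, 33), n), Pow(E, 2)), 0) = Add(Add(Mul(-2, n), Pow(E, 2)), 0) = Add(Add(Pow(E, 2), Mul(-2, n)), 0) = Add(Pow(E, 2), Mul(-2, n)))
Mul(2598, Pow(Function('z')(92, 64), -1)) = Mul(2598, Pow(Add(Pow(64, 2), Mul(-2, 92)), -1)) = Mul(2598, Pow(Add(4096, -184), -1)) = Mul(2598, Pow(3912, -1)) = Mul(2598, Rational(1, 3912)) = Rational(433, 652)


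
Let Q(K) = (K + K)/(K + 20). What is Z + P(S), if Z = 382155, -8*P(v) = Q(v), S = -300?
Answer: 21400665/56 ≈ 3.8215e+5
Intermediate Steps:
Q(K) = 2*K/(20 + K) (Q(K) = (2*K)/(20 + K) = 2*K/(20 + K))
P(v) = -v/(4*(20 + v))
Z + P(S) = 382155 - 1*(-300)/(80 + 4*(-300)) = 382155 - 1*(-300)/(80 - 1200) = 382155 - 1*(-300)/(-1120) = 382155 - 1*(-300)*(-1/1120) = 382155 - 15/56 = 21400665/56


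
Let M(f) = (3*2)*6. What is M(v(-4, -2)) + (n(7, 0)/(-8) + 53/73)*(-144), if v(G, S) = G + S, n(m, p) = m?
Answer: 4194/73 ≈ 57.452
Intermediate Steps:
M(f) = 36 (M(f) = 6*6 = 36)
M(v(-4, -2)) + (n(7, 0)/(-8) + 53/73)*(-144) = 36 + (7/(-8) + 53/73)*(-144) = 36 + (7*(-⅛) + 53*(1/73))*(-144) = 36 + (-7/8 + 53/73)*(-144) = 36 - 87/584*(-144) = 36 + 1566/73 = 4194/73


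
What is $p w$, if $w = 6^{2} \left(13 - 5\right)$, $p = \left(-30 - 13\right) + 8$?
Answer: $-10080$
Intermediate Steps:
$p = -35$ ($p = -43 + 8 = -35$)
$w = 288$ ($w = 36 \cdot 8 = 288$)
$p w = \left(-35\right) 288 = -10080$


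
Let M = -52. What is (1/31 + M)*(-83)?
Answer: 133713/31 ≈ 4313.3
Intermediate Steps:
(1/31 + M)*(-83) = (1/31 - 52)*(-83) = -1611/31*(-83) = 133713/31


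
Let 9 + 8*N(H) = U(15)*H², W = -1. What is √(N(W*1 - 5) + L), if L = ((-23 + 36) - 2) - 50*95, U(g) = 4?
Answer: I*√75554/4 ≈ 68.718*I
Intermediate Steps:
L = -4739 (L = (13 - 2) - 4750 = 11 - 4750 = -4739)
N(H) = -9/8 + H²/2 (N(H) = -9/8 + (4*H²)/8 = -9/8 + H²/2)
√(N(W*1 - 5) + L) = √((-9/8 + (-1*1 - 5)²/2) - 4739) = √((-9/8 + (-1 - 5)²/2) - 4739) = √((-9/8 + (½)*(-6)²) - 4739) = √((-9/8 + (½)*36) - 4739) = √((-9/8 + 18) - 4739) = √(135/8 - 4739) = √(-37777/8) = I*√75554/4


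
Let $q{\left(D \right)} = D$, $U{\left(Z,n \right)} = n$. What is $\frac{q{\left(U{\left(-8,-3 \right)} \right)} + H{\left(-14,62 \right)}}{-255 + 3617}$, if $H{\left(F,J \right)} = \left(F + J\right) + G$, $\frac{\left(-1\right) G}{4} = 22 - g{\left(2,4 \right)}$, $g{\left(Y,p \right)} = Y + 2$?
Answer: $- \frac{27}{3362} \approx -0.0080309$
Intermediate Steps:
$g{\left(Y,p \right)} = 2 + Y$
$G = -72$ ($G = - 4 \left(22 - \left(2 + 2\right)\right) = - 4 \left(22 - 4\right) = \left(-4\right) 18 = -72$)
$H{\left(F,J \right)} = -72 + F + J$ ($H{\left(F,J \right)} = \left(F + J\right) - 72 = -72 + F + J$)
$\frac{q{\left(U{\left(-8,-3 \right)} \right)} + H{\left(-14,62 \right)}}{-255 + 3617} = \frac{-3 - 24}{-255 + 3617} = \frac{-3 - 24}{3362} = \left(-27\right) \frac{1}{3362} = - \frac{27}{3362}$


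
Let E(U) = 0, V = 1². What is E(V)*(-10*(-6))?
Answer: 0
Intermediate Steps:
V = 1
E(V)*(-10*(-6)) = 0*(-10*(-6)) = 0*60 = 0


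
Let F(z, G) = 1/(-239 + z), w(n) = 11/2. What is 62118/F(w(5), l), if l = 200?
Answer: -14504553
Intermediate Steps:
w(n) = 11/2 (w(n) = 11*(1/2) = 11/2)
62118/F(w(5), l) = 62118/(1/(-239 + 11/2)) = 62118/(1/(-467/2)) = 62118/(-2/467) = 62118*(-467/2) = -14504553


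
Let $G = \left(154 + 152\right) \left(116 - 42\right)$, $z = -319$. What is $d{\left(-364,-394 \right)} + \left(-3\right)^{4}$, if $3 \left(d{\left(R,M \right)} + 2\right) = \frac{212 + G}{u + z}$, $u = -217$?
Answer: $\frac{13022}{201} \approx 64.786$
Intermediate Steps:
$G = 22644$ ($G = 306 \cdot 74 = 22644$)
$d{\left(R,M \right)} = - \frac{3259}{201}$ ($d{\left(R,M \right)} = -2 + \frac{\left(212 + 22644\right) \frac{1}{-217 - 319}}{3} = -2 + \frac{22856 \frac{1}{-536}}{3} = -2 + \frac{22856 \left(- \frac{1}{536}\right)}{3} = -2 + \frac{1}{3} \left(- \frac{2857}{67}\right) = -2 - \frac{2857}{201} = - \frac{3259}{201}$)
$d{\left(-364,-394 \right)} + \left(-3\right)^{4} = - \frac{3259}{201} + \left(-3\right)^{4} = - \frac{3259}{201} + 81 = \frac{13022}{201}$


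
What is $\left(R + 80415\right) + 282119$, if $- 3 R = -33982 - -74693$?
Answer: $\frac{1046891}{3} \approx 3.4896 \cdot 10^{5}$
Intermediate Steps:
$R = - \frac{40711}{3}$ ($R = - \frac{-33982 - -74693}{3} = - \frac{-33982 + 74693}{3} = \left(- \frac{1}{3}\right) 40711 = - \frac{40711}{3} \approx -13570.0$)
$\left(R + 80415\right) + 282119 = \left(- \frac{40711}{3} + 80415\right) + 282119 = \frac{200534}{3} + 282119 = \frac{1046891}{3}$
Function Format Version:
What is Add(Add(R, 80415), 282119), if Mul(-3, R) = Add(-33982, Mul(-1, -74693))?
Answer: Rational(1046891, 3) ≈ 3.4896e+5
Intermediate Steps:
R = Rational(-40711, 3) (R = Mul(Rational(-1, 3), Add(-33982, Mul(-1, -74693))) = Mul(Rational(-1, 3), Add(-33982, 74693)) = Mul(Rational(-1, 3), 40711) = Rational(-40711, 3) ≈ -13570.)
Add(Add(R, 80415), 282119) = Add(Add(Rational(-40711, 3), 80415), 282119) = Add(Rational(200534, 3), 282119) = Rational(1046891, 3)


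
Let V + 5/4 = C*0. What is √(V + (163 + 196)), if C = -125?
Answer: 3*√159/2 ≈ 18.914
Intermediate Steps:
V = -5/4 (V = -5/4 - 125*0 = -5/4 + 0 = -5/4 ≈ -1.2500)
√(V + (163 + 196)) = √(-5/4 + (163 + 196)) = √(-5/4 + 359) = √(1431/4) = 3*√159/2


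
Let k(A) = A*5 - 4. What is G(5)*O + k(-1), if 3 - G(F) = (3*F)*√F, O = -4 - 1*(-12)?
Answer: 15 - 120*√5 ≈ -253.33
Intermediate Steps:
k(A) = -4 + 5*A (k(A) = 5*A - 4 = -4 + 5*A)
O = 8 (O = -4 + 12 = 8)
G(F) = 3 - 3*F^(3/2) (G(F) = 3 - 3*F*√F = 3 - 3*F^(3/2))
G(5)*O + k(-1) = (3 - 15*√5)*8 + (-4 + 5*(-1)) = (3 - 15*√5)*8 + (-4 - 5) = (3 - 15*√5)*8 - 9 = (24 - 120*√5) - 9 = 15 - 120*√5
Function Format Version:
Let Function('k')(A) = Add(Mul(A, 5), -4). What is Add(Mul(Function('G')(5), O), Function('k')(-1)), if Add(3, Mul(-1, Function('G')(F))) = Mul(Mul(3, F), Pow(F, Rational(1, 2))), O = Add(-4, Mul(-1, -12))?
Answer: Add(15, Mul(-120, Pow(5, Rational(1, 2)))) ≈ -253.33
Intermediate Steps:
Function('k')(A) = Add(-4, Mul(5, A)) (Function('k')(A) = Add(Mul(5, A), -4) = Add(-4, Mul(5, A)))
O = 8 (O = Add(-4, 12) = 8)
Function('G')(F) = Add(3, Mul(-3, Pow(F, Rational(3, 2)))) (Function('G')(F) = Add(3, Mul(-1, Mul(Mul(3, F), Pow(F, Rational(1, 2))))) = Add(3, Mul(-1, Mul(3, Pow(F, Rational(3, 2))))) = Add(3, Mul(-3, Pow(F, Rational(3, 2)))))
Add(Mul(Function('G')(5), O), Function('k')(-1)) = Add(Mul(Add(3, Mul(-3, Pow(5, Rational(3, 2)))), 8), Add(-4, Mul(5, -1))) = Add(Mul(Add(3, Mul(-3, Mul(5, Pow(5, Rational(1, 2))))), 8), Add(-4, -5)) = Add(Mul(Add(3, Mul(-15, Pow(5, Rational(1, 2)))), 8), -9) = Add(Add(24, Mul(-120, Pow(5, Rational(1, 2)))), -9) = Add(15, Mul(-120, Pow(5, Rational(1, 2))))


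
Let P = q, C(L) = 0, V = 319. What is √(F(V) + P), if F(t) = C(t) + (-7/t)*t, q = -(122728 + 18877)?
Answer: 2*I*√35403 ≈ 376.31*I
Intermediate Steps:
q = -141605 (q = -1*141605 = -141605)
P = -141605
F(t) = -7 (F(t) = 0 + (-7/t)*t = 0 - 7 = -7)
√(F(V) + P) = √(-7 - 141605) = √(-141612) = 2*I*√35403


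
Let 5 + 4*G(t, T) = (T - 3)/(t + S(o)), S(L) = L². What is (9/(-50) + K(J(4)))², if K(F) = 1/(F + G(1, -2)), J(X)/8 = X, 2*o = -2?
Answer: 3129361/145202500 ≈ 0.021552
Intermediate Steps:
o = -1 (o = (½)*(-2) = -1)
J(X) = 8*X
G(t, T) = -5/4 + (-3 + T)/(4*(1 + t)) (G(t, T) = -5/4 + ((T - 3)/(t + (-1)²))/4 = -5/4 + ((-3 + T)/(t + 1))/4 = -5/4 + ((-3 + T)/(1 + t))/4 = -5/4 + (-3 + T)/(4*(1 + t)))
K(F) = 1/(-15/8 + F) (K(F) = 1/(F + (-8 - 2 - 5*1)/(4*(1 + 1))) = 1/(F + (¼)*(-8 - 2 - 5)/2) = 1/(F + (¼)*(½)*(-15)) = 1/(F - 15/8) = 1/(-15/8 + F))
(9/(-50) + K(J(4)))² = (9/(-50) + 8/(-15 + 8*(8*4)))² = (9*(-1/50) + 8/(-15 + 8*32))² = (-9/50 + 8/(-15 + 256))² = (-9/50 + 8/241)² = (-1769/12050)² = 3129361/145202500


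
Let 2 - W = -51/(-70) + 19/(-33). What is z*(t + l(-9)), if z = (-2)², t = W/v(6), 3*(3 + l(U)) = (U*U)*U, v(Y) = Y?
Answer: -3405293/3465 ≈ -982.77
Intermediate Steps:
l(U) = -3 + U³/3 (l(U) = -3 + ((U*U)*U)/3 = -3 + (U²*U)/3 = -3 + U³/3)
W = 4267/2310 (W = 2 - (-51/(-70) + 19/(-33)) = 2 - (-51*(-1/70) + 19*(-1/33)) = 2 - (51/70 - 19/33) = 2 - 1*353/2310 = 2 - 353/2310 = 4267/2310 ≈ 1.8472)
t = 4267/13860 (t = (4267/2310)/6 = (4267/2310)*(⅙) = 4267/13860 ≈ 0.30786)
z = 4
z*(t + l(-9)) = 4*(4267/13860 + (-3 + (⅓)*(-9)³)) = 4*(4267/13860 + (-3 + (⅓)*(-729))) = 4*(4267/13860 + (-3 - 243)) = 4*(4267/13860 - 246) = 4*(-3405293/13860) = -3405293/3465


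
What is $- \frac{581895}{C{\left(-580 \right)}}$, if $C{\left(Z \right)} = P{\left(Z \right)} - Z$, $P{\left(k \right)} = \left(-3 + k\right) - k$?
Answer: $- \frac{581895}{577} \approx -1008.5$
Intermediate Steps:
$P{\left(k \right)} = -3$
$C{\left(Z \right)} = -3 - Z$
$- \frac{581895}{C{\left(-580 \right)}} = - \frac{581895}{-3 - -580} = - \frac{581895}{-3 + 580} = - \frac{581895}{577}$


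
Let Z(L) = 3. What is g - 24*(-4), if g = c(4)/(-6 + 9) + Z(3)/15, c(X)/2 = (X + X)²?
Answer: 2083/15 ≈ 138.87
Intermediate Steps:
c(X) = 8*X² (c(X) = 2*(X + X)² = 2*(2*X)² = 2*(4*X²) = 8*X²)
g = 643/15 (g = (8*4²)/(-6 + 9) + 3/15 = (8*16)/3 + 3*(1/15) = 128*(⅓) + ⅕ = 128/3 + ⅕ = 643/15 ≈ 42.867)
g - 24*(-4) = 643/15 - 24*(-4) = 643/15 + 96 = 2083/15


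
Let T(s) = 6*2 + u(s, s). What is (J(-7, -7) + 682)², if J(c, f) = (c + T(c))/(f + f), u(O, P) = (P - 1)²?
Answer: 89851441/196 ≈ 4.5843e+5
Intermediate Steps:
u(O, P) = (-1 + P)²
T(s) = 12 + (-1 + s)² (T(s) = 6*2 + (-1 + s)² = 12 + (-1 + s)²)
J(c, f) = (12 + c + (-1 + c)²)/(2*f) (J(c, f) = (c + (12 + (-1 + c)²))/(f + f) = (12 + c + (-1 + c)²)/((2*f)) = (12 + c + (-1 + c)²)*(1/(2*f)) = (12 + c + (-1 + c)²)/(2*f))
(J(-7, -7) + 682)² = ((½)*(13 + (-7)² - 1*(-7))/(-7) + 682)² = ((½)*(-⅐)*(13 + 49 + 7) + 682)² = ((½)*(-⅐)*69 + 682)² = (-69/14 + 682)² = (9479/14)² = 89851441/196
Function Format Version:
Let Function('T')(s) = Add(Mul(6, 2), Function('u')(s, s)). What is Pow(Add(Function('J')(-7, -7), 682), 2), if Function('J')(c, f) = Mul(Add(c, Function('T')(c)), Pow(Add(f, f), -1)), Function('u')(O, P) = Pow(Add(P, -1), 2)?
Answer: Rational(89851441, 196) ≈ 4.5843e+5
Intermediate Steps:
Function('u')(O, P) = Pow(Add(-1, P), 2)
Function('T')(s) = Add(12, Pow(Add(-1, s), 2)) (Function('T')(s) = Add(Mul(6, 2), Pow(Add(-1, s), 2)) = Add(12, Pow(Add(-1, s), 2)))
Function('J')(c, f) = Mul(Rational(1, 2), Pow(f, -1), Add(12, c, Pow(Add(-1, c), 2))) (Function('J')(c, f) = Mul(Add(c, Add(12, Pow(Add(-1, c), 2))), Pow(Add(f, f), -1)) = Mul(Add(12, c, Pow(Add(-1, c), 2)), Pow(Mul(2, f), -1)) = Mul(Add(12, c, Pow(Add(-1, c), 2)), Mul(Rational(1, 2), Pow(f, -1))) = Mul(Rational(1, 2), Pow(f, -1), Add(12, c, Pow(Add(-1, c), 2))))
Pow(Add(Function('J')(-7, -7), 682), 2) = Pow(Add(Mul(Rational(1, 2), Pow(-7, -1), Add(13, Pow(-7, 2), Mul(-1, -7))), 682), 2) = Pow(Add(Mul(Rational(1, 2), Rational(-1, 7), Add(13, 49, 7)), 682), 2) = Pow(Add(Mul(Rational(1, 2), Rational(-1, 7), 69), 682), 2) = Pow(Add(Rational(-69, 14), 682), 2) = Pow(Rational(9479, 14), 2) = Rational(89851441, 196)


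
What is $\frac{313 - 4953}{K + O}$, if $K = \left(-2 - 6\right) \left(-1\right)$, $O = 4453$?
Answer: $- \frac{4640}{4461} \approx -1.0401$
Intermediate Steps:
$K = 8$ ($K = \left(-8\right) \left(-1\right) = 8$)
$\frac{313 - 4953}{K + O} = \frac{313 - 4953}{8 + 4453} = - \frac{4640}{4461}$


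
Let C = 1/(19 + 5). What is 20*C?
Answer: ⅚ ≈ 0.83333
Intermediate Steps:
C = 1/24 ≈ 0.041667
20*C = 20*(1/24) = ⅚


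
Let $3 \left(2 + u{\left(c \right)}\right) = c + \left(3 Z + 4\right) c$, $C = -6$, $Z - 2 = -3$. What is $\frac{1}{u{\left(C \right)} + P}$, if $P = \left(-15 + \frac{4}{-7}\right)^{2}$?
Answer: $\frac{49}{11587} \approx 0.0042289$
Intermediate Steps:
$Z = -1$ ($Z = 2 - 3 = -1$)
$P = \frac{11881}{49}$ ($P = \left(-15 + 4 \left(- \frac{1}{7}\right)\right)^{2} = \left(-15 - \frac{4}{7}\right)^{2} = \left(- \frac{109}{7}\right)^{2} = \frac{11881}{49} \approx 242.47$)
$u{\left(c \right)} = -2 + \frac{2 c}{3}$ ($u{\left(c \right)} = -2 + \frac{c + \left(3 \left(-1\right) + 4\right) c}{3} = -2 + \frac{c + \left(-3 + 4\right) c}{3} = -2 + \frac{c + 1 c}{3} = -2 + \frac{c + c}{3} = -2 + \frac{2 c}{3}$)
$\frac{1}{u{\left(C \right)} + P} = \frac{1}{\left(-2 + \frac{2}{3} \left(-6\right)\right) + \frac{11881}{49}} = \frac{1}{\left(-2 - 4\right) + \frac{11881}{49}} = \frac{1}{-6 + \frac{11881}{49}} = \frac{1}{\frac{11587}{49}} = \frac{49}{11587}$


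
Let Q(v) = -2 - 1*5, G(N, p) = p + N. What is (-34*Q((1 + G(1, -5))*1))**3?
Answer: 13481272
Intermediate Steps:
G(N, p) = N + p
Q(v) = -7 (Q(v) = -2 - 5 = -7)
(-34*Q((1 + G(1, -5))*1))**3 = (-34*(-7))**3 = 238**3 = 13481272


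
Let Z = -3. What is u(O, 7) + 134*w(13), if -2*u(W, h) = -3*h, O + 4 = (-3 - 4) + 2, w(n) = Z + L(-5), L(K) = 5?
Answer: 557/2 ≈ 278.50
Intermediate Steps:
w(n) = 2 (w(n) = -3 + 5 = 2)
O = -9 (O = -4 + ((-3 - 4) + 2) = -4 + (-7 + 2) = -4 - 5 = -9)
u(W, h) = 3*h/2 (u(W, h) = -(-3)*h/2 = 3*h/2)
u(O, 7) + 134*w(13) = (3/2)*7 + 134*2 = 21/2 + 268 = 557/2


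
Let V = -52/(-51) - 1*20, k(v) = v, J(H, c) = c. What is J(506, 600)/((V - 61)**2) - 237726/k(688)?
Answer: -1977134393583/5723554904 ≈ -345.44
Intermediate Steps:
V = -968/51 (V = -52*(-1/51) - 20 = 52/51 - 20 = -968/51 ≈ -18.980)
J(506, 600)/((V - 61)**2) - 237726/k(688) = 600/((-968/51 - 61)**2) - 237726/688 = 600/((-4079/51)**2) - 237726*1/688 = 600/(16638241/2601) - 118863/344 = 600*(2601/16638241) - 118863/344 = 1560600/16638241 - 118863/344 = -1977134393583/5723554904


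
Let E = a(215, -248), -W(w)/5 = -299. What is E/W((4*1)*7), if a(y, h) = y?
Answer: 43/299 ≈ 0.14381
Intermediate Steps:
W(w) = 1495 (W(w) = -5*(-299) = 1495)
E = 215
E/W((4*1)*7) = 215/1495 = 215*(1/1495) = 43/299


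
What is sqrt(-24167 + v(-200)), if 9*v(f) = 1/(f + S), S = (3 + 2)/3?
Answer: 4*I*sqrt(4812593835)/1785 ≈ 155.46*I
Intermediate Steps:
S = 5/3 (S = 5*(1/3) = 5/3 ≈ 1.6667)
v(f) = 1/(9*(5/3 + f)) (v(f) = 1/(9*(f + 5/3)) = 1/(9*(5/3 + f)))
sqrt(-24167 + v(-200)) = sqrt(-24167 + 1/(3*(5 + 3*(-200)))) = sqrt(-24167 + 1/(3*(5 - 600))) = sqrt(-24167 + (1/3)/(-595)) = sqrt(-24167 + (1/3)*(-1/595)) = sqrt(-24167 - 1/1785) = sqrt(-43138096/1785) = 4*I*sqrt(4812593835)/1785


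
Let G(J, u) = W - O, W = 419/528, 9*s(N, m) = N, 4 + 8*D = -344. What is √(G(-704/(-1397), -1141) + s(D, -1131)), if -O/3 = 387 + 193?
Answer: √3360819/44 ≈ 41.665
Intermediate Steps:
D = -87/2 (D = -½ + (⅛)*(-344) = -½ - 43 = -87/2 ≈ -43.500)
s(N, m) = N/9
O = -1740 (O = -3*(387 + 193) = -3*580 = -1740)
W = 419/528 (W = 419*(1/528) = 419/528 ≈ 0.79356)
G(J, u) = 919139/528 (G(J, u) = 419/528 - 1*(-1740) = 419/528 + 1740 = 919139/528)
√(G(-704/(-1397), -1141) + s(D, -1131)) = √(919139/528 + (⅑)*(-87/2)) = √(919139/528 - 29/6) = √(305529/176) = √3360819/44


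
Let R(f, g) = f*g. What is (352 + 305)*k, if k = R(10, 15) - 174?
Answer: -15768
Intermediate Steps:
k = -24 (k = 10*15 - 174 = 150 - 174 = -24)
(352 + 305)*k = (352 + 305)*(-24) = 657*(-24) = -15768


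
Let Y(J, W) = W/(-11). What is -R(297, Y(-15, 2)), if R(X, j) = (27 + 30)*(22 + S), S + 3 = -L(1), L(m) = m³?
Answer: -1026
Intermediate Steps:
Y(J, W) = -W/11 (Y(J, W) = W*(-1/11) = -W/11)
S = -4 (S = -3 - 1*1³ = -3 - 1*1 = -3 - 1 = -4)
R(X, j) = 1026 (R(X, j) = (27 + 30)*(22 - 4) = 57*18 = 1026)
-R(297, Y(-15, 2)) = -1*1026 = -1026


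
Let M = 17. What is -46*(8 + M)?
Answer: -1150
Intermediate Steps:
-46*(8 + M) = -46*(8 + 17) = -46*25 = -1150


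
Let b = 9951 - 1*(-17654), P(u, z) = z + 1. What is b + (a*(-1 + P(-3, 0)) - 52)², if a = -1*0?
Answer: 30309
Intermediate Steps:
P(u, z) = 1 + z
b = 27605 (b = 9951 + 17654 = 27605)
a = 0
b + (a*(-1 + P(-3, 0)) - 52)² = 27605 + (0*(-1 + (1 + 0)) - 52)² = 27605 + (0*(-1 + 1) - 52)² = 27605 + (0*0 - 52)² = 27605 + (0 - 52)² = 27605 + (-52)² = 27605 + 2704 = 30309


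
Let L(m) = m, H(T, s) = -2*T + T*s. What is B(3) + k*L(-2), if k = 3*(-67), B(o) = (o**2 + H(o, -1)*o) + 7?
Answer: 391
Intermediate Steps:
B(o) = 7 - 2*o**2 (B(o) = (o**2 + (o*(-2 - 1))*o) + 7 = (o**2 + (o*(-3))*o) + 7 = (o**2 + (-3*o)*o) + 7 = (o**2 - 3*o**2) + 7 = -2*o**2 + 7 = 7 - 2*o**2)
k = -201
B(3) + k*L(-2) = (7 - 2*3**2) - 201*(-2) = (7 - 2*9) + 402 = (7 - 18) + 402 = -11 + 402 = 391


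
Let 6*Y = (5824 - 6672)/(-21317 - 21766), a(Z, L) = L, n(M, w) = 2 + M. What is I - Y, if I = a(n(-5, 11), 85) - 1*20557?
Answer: -2645985952/129249 ≈ -20472.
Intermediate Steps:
I = -20472 (I = 85 - 1*20557 = 85 - 20557 = -20472)
Y = 424/129249 (Y = ((5824 - 6672)/(-21317 - 21766))/6 = (-848/(-43083))/6 = (-848*(-1/43083))/6 = (1/6)*(848/43083) = 424/129249 ≈ 0.0032805)
I - Y = -20472 - 1*424/129249 = -20472 - 424/129249 = -2645985952/129249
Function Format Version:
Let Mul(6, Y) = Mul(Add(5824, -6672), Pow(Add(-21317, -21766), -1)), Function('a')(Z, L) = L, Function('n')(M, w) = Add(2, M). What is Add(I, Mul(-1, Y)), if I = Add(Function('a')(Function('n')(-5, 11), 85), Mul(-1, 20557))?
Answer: Rational(-2645985952, 129249) ≈ -20472.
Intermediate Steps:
I = -20472 (I = Add(85, Mul(-1, 20557)) = Add(85, -20557) = -20472)
Y = Rational(424, 129249) (Y = Mul(Rational(1, 6), Mul(Add(5824, -6672), Pow(Add(-21317, -21766), -1))) = Mul(Rational(1, 6), Mul(-848, Pow(-43083, -1))) = Mul(Rational(1, 6), Mul(-848, Rational(-1, 43083))) = Mul(Rational(1, 6), Rational(848, 43083)) = Rational(424, 129249) ≈ 0.0032805)
Add(I, Mul(-1, Y)) = Add(-20472, Mul(-1, Rational(424, 129249))) = Add(-20472, Rational(-424, 129249)) = Rational(-2645985952, 129249)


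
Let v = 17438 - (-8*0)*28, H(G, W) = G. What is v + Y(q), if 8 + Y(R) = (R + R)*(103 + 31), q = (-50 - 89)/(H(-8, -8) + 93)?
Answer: 1444298/85 ≈ 16992.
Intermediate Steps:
q = -139/85 (q = (-50 - 89)/(-8 + 93) = -139/85 ≈ -1.6353)
v = 17438 (v = 17438 - 0*28 = 17438 - 1*0 = 17438 + 0 = 17438)
Y(R) = -8 + 268*R (Y(R) = -8 + (R + R)*(103 + 31) = -8 + (2*R)*134 = -8 + 268*R)
v + Y(q) = 17438 + (-8 + 268*(-139/85)) = 17438 + (-8 - 37252/85) = 17438 - 37932/85 = 1444298/85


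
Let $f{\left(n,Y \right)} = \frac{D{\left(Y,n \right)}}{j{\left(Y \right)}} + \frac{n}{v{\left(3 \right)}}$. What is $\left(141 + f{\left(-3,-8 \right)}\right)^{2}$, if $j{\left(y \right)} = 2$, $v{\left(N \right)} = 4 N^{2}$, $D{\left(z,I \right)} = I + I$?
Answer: $\frac{2739025}{144} \approx 19021.0$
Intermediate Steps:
$D{\left(z,I \right)} = 2 I$
$f{\left(n,Y \right)} = \frac{37 n}{36}$ ($f{\left(n,Y \right)} = \frac{2 n}{2} + \frac{n}{4 \cdot 3^{2}} = 2 n \frac{1}{2} + \frac{n}{4 \cdot 9} = n + \frac{n}{36} = \frac{37 n}{36}$)
$\left(141 + f{\left(-3,-8 \right)}\right)^{2} = \left(141 + \frac{37}{36} \left(-3\right)\right)^{2} = \left(141 - \frac{37}{12}\right)^{2} = \left(\frac{1655}{12}\right)^{2} = \frac{2739025}{144}$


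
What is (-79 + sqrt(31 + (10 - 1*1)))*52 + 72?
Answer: -4036 + 104*sqrt(10) ≈ -3707.1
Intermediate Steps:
(-79 + sqrt(31 + (10 - 1*1)))*52 + 72 = (-79 + sqrt(31 + (10 - 1)))*52 + 72 = (-79 + sqrt(31 + 9))*52 + 72 = (-79 + sqrt(40))*52 + 72 = (-79 + 2*sqrt(10))*52 + 72 = (-4108 + 104*sqrt(10)) + 72 = -4036 + 104*sqrt(10)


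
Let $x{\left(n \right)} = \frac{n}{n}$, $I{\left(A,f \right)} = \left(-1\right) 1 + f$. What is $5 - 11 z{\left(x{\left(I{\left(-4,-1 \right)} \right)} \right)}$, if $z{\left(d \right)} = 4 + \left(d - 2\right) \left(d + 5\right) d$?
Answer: $27$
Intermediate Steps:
$I{\left(A,f \right)} = -1 + f$
$x{\left(n \right)} = 1$
$z{\left(d \right)} = 4 + d \left(-2 + d\right) \left(5 + d\right)$ ($z{\left(d \right)} = 4 + \left(-2 + d\right) \left(5 + d\right) d = 4 + d \left(-2 + d\right) \left(5 + d\right)$)
$5 - 11 z{\left(x{\left(I{\left(-4,-1 \right)} \right)} \right)} = 5 - 11 \left(4 + 1^{3} - 10 + 3 \cdot 1^{2}\right) = 5 - 11 \left(4 + 1 - 10 + 3 \cdot 1\right) = 5 - 11 \left(4 + 1 - 10 + 3\right) = 5 - -22 = 5 + 22 = 27$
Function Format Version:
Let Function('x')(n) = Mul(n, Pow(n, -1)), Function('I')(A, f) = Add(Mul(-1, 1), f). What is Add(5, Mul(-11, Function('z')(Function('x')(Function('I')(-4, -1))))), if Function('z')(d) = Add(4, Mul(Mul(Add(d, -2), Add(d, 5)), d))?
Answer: 27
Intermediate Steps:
Function('I')(A, f) = Add(-1, f)
Function('x')(n) = 1
Function('z')(d) = Add(4, Mul(d, Add(-2, d), Add(5, d))) (Function('z')(d) = Add(4, Mul(Mul(Add(-2, d), Add(5, d)), d)) = Add(4, Mul(d, Add(-2, d), Add(5, d))))
Add(5, Mul(-11, Function('z')(Function('x')(Function('I')(-4, -1))))) = Add(5, Mul(-11, Add(4, Pow(1, 3), Mul(-10, 1), Mul(3, Pow(1, 2))))) = Add(5, Mul(-11, Add(4, 1, -10, Mul(3, 1)))) = Add(5, Mul(-11, Add(4, 1, -10, 3))) = Add(5, Mul(-11, -2)) = Add(5, 22) = 27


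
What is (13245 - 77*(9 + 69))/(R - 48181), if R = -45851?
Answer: -2413/31344 ≈ -0.076984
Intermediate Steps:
(13245 - 77*(9 + 69))/(R - 48181) = (13245 - 77*(9 + 69))/(-45851 - 48181) = (13245 - 77*78)/(-94032) = (13245 - 6006)*(-1/94032) = 7239*(-1/94032) = -2413/31344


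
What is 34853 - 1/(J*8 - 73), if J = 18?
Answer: 2474562/71 ≈ 34853.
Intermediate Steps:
34853 - 1/(J*8 - 73) = 34853 - 1/(18*8 - 73) = 34853 - 1/(144 - 73) = 34853 - 1/71 = 2474562/71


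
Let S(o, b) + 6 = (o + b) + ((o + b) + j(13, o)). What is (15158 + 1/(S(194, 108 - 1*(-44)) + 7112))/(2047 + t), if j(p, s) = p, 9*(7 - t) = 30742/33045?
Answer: 35212495934295/4771264428808 ≈ 7.3801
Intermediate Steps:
t = 2051093/297405 (t = 7 - 30742/(9*33045) = 7 - ⅑*30742/33045 = 7 - 30742/297405 = 2051093/297405 ≈ 6.8966)
S(o, b) = 7 + 2*b + 2*o (S(o, b) = -6 + ((o + b) + ((o + b) + 13)) = -6 + ((b + o) + ((b + o) + 13)) = -6 + ((b + o) + (13 + b + o)) = -6 + (13 + 2*b + 2*o) = 7 + 2*b + 2*o)
(15158 + 1/(S(194, 108 - 1*(-44)) + 7112))/(2047 + t) = (15158 + 1/((7 + 2*(108 - 1*(-44)) + 2*194) + 7112))/(2047 + 2051093/297405) = (15158 + 1/((7 + 2*(108 + 44) + 388) + 7112))/(610839128/297405) = (15158 + 1/((7 + 2*152 + 388) + 7112))*(297405/610839128) = (15158 + 1/((7 + 304 + 388) + 7112))*(297405/610839128) = (15158 + 1/(699 + 7112))*(297405/610839128) = (15158 + 1/7811)*(297405/610839128) = (118399139/7811)*(297405/610839128) = 35212495934295/4771264428808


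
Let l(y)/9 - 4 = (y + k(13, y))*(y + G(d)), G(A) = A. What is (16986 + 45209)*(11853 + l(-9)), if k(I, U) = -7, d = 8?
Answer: 748392435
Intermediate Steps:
l(y) = 36 + 9*(-7 + y)*(8 + y) (l(y) = 36 + 9*((y - 7)*(y + 8)) = 36 + 9*((-7 + y)*(8 + y)) = 36 + 9*(-7 + y)*(8 + y))
(16986 + 45209)*(11853 + l(-9)) = (16986 + 45209)*(11853 + (-468 + 9*(-9) + 9*(-9)²)) = 62195*(11853 + (-468 - 81 + 9*81)) = 62195*(11853 + (-468 - 81 + 729)) = 62195*(11853 + 180) = 62195*12033 = 748392435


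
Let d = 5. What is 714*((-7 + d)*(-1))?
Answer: 1428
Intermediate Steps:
714*((-7 + d)*(-1)) = 714*((-7 + 5)*(-1)) = 714*(-2*(-1)) = 714*2 = 1428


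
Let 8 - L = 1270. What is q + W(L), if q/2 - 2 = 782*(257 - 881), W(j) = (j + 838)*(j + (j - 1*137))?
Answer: 152332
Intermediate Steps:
L = -1262 (L = 8 - 1*1270 = 8 - 1270 = -1262)
W(j) = (-137 + 2*j)*(838 + j) (W(j) = (838 + j)*(j + (j - 137)) = (838 + j)*(j + (-137 + j)) = (838 + j)*(-137 + 2*j) = (-137 + 2*j)*(838 + j))
q = -975932 (q = 4 + 2*(782*(257 - 881)) = 4 + 2*(782*(-624)) = 4 + 2*(-487968) = 4 - 975936 = -975932)
q + W(L) = -975932 + (-114806 + 2*(-1262)² + 1539*(-1262)) = -975932 + (-114806 + 2*1592644 - 1942218) = -975932 + (-114806 + 3185288 - 1942218) = -975932 + 1128264 = 152332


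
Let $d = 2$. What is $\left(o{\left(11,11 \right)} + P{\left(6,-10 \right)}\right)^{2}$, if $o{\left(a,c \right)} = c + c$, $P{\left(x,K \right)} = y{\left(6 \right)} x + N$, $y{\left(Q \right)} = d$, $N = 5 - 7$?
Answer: $1024$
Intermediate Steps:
$N = -2$ ($N = 5 - 7 = -2$)
$y{\left(Q \right)} = 2$
$P{\left(x,K \right)} = -2 + 2 x$ ($P{\left(x,K \right)} = 2 x - 2 = -2 + 2 x$)
$o{\left(a,c \right)} = 2 c$
$\left(o{\left(11,11 \right)} + P{\left(6,-10 \right)}\right)^{2} = \left(2 \cdot 11 + \left(-2 + 2 \cdot 6\right)\right)^{2} = \left(22 + \left(-2 + 12\right)\right)^{2} = \left(22 + 10\right)^{2} = 32^{2} = 1024$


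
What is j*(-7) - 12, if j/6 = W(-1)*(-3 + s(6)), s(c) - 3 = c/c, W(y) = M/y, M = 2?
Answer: 72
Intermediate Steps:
W(y) = 2/y
s(c) = 4 (s(c) = 3 + c/c = 3 + 1 = 4)
j = -12 (j = 6*((2/(-1))*(-3 + 4)) = 6*((2*(-1))*1) = 6*(-2*1) = 6*(-2) = -12)
j*(-7) - 12 = -12*(-7) - 12 = 84 - 12 = 72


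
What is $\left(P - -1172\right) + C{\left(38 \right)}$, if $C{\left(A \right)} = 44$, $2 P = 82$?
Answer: $1257$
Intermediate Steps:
$P = 41$ ($P = \frac{1}{2} \cdot 82 = 41$)
$\left(P - -1172\right) + C{\left(38 \right)} = \left(41 - -1172\right) + 44 = \left(41 + 1172\right) + 44 = 1213 + 44 = 1257$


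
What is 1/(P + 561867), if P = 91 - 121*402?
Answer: 1/513316 ≈ 1.9481e-6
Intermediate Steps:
P = -48551 (P = 91 - 48642 = -48551)
1/(P + 561867) = 1/(-48551 + 561867) = 1/513316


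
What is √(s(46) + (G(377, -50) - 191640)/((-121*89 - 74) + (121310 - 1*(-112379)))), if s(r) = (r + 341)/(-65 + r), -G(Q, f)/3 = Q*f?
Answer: 2*I*√2611250819502/705679 ≈ 4.5798*I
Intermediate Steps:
G(Q, f) = -3*Q*f
s(r) = (341 + r)/(-65 + r)
√(s(46) + (G(377, -50) - 191640)/((-121*89 - 74) + (121310 - 1*(-112379)))) = √((341 + 46)/(-65 + 46) + (-3*377*(-50) - 191640)/((-121*89 - 74) + (121310 - 1*(-112379)))) = √(387/(-19) + (56550 - 191640)/((-10769 - 74) + (121310 + 112379))) = √(-1/19*387 - 135090/(-10843 + 233689)) = √(-387/19 - 135090/222846) = √(-387/19 - 135090*1/222846) = √(-387/19 - 22515/37141) = √(-14801352/705679) = 2*I*√2611250819502/705679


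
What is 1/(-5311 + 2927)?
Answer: -1/2384 ≈ -0.00041946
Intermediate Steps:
1/(-5311 + 2927) = 1/(-2384) = -1/2384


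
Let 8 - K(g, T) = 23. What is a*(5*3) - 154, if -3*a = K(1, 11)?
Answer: -79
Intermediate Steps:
K(g, T) = -15 (K(g, T) = 8 - 1*23 = 8 - 23 = -15)
a = 5 (a = -1/3*(-15) = 5)
a*(5*3) - 154 = 5*(5*3) - 154 = 5*15 - 154 = 75 - 154 = -79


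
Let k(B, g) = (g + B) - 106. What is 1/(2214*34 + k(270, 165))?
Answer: 1/75605 ≈ 1.3227e-5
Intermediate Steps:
k(B, g) = -106 + B + g (k(B, g) = (B + g) - 106 = -106 + B + g)
1/(2214*34 + k(270, 165)) = 1/(2214*34 + (-106 + 270 + 165)) = 1/(75276 + 329) = 1/75605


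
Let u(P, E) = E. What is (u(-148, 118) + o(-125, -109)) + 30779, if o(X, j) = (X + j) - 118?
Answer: 30545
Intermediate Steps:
o(X, j) = -118 + X + j
(u(-148, 118) + o(-125, -109)) + 30779 = (118 + (-118 - 125 - 109)) + 30779 = (118 - 352) + 30779 = -234 + 30779 = 30545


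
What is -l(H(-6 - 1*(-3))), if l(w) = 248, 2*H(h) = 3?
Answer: -248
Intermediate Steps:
H(h) = 3/2 (H(h) = (½)*3 = 3/2)
-l(H(-6 - 1*(-3))) = -1*248 = -248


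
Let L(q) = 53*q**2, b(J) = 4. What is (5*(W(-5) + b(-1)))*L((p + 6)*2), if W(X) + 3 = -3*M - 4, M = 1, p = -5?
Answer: -6360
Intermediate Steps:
W(X) = -10 (W(X) = -3 + (-3*1 - 4) = -3 + (-3 - 4) = -3 - 7 = -10)
(5*(W(-5) + b(-1)))*L((p + 6)*2) = (5*(-10 + 4))*(53*((-5 + 6)*2)**2) = (5*(-6))*(53*(1*2)**2) = -1590*2**2 = -1590*4 = -30*212 = -6360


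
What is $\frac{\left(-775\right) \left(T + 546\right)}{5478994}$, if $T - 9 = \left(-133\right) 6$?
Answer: $\frac{188325}{5478994} \approx 0.034372$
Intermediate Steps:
$T = -789$ ($T = 9 - 798 = -789$)
$\frac{\left(-775\right) \left(T + 546\right)}{5478994} = \frac{\left(-775\right) \left(-789 + 546\right)}{5478994} = \left(-775\right) \left(-243\right) \frac{1}{5478994} = 188325 \cdot \frac{1}{5478994} = \frac{188325}{5478994}$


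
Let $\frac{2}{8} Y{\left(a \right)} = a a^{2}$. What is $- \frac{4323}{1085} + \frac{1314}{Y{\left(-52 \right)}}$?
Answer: $- \frac{1216409613}{305119360} \approx -3.9867$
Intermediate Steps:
$Y{\left(a \right)} = 4 a^{3}$ ($Y{\left(a \right)} = 4 a a^{2} = 4 a^{3}$)
$- \frac{4323}{1085} + \frac{1314}{Y{\left(-52 \right)}} = - \frac{4323}{1085} + \frac{1314}{4 \left(-52\right)^{3}} = \left(-4323\right) \frac{1}{1085} + \frac{1314}{4 \left(-140608\right)} = - \frac{4323}{1085} + \frac{1314}{-562432} = - \frac{4323}{1085} + 1314 \left(- \frac{1}{562432}\right) = - \frac{4323}{1085} - \frac{657}{281216} = - \frac{1216409613}{305119360}$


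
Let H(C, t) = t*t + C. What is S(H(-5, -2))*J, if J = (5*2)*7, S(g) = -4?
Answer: -280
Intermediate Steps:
H(C, t) = C + t**2 (H(C, t) = t**2 + C = C + t**2)
J = 70 (J = 10*7 = 70)
S(H(-5, -2))*J = -4*70 = -280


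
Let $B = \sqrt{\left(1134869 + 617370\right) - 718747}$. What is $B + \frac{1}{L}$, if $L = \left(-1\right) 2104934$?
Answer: $- \frac{1}{2104934} + 2 \sqrt{258373} \approx 1016.6$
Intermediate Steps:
$L = -2104934$
$B = 2 \sqrt{258373}$ ($B = \sqrt{1752239 - 718747} = \sqrt{1033492} = 2 \sqrt{258373} \approx 1016.6$)
$B + \frac{1}{L} = 2 \sqrt{258373} + \frac{1}{-2104934} = 2 \sqrt{258373} - \frac{1}{2104934} = - \frac{1}{2104934} + 2 \sqrt{258373}$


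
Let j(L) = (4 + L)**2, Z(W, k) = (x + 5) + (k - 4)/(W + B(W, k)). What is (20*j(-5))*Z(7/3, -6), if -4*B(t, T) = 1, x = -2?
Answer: -36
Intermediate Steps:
B(t, T) = -1/4 (B(t, T) = -1/4*1 = -1/4)
Z(W, k) = 3 + (-4 + k)/(-1/4 + W) (Z(W, k) = (-2 + 5) + (k - 4)/(W - 1/4) = 3 + (-4 + k)/(-1/4 + W))
(20*j(-5))*Z(7/3, -6) = (20*(4 - 5)**2)*((-19 + 4*(-6) + 12*(7/3))/(-1 + 4*(7/3))) = (20*(-1)**2)*((-19 - 24 + 12*(7*(1/3)))/(-1 + 4*(7*(1/3)))) = (20*1)*((-19 - 24 + 12*(7/3))/(-1 + 4*(7/3))) = 20*((-19 - 24 + 28)/(-1 + 28/3)) = 20*(-15/(25/3)) = 20*((3/25)*(-15)) = 20*(-9/5) = -36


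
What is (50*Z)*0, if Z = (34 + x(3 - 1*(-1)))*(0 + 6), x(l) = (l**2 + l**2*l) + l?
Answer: 0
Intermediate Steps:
x(l) = l + l**2 + l**3 (x(l) = (l**2 + l**3) + l = l + l**2 + l**3)
Z = 708 (Z = (34 + (3 - 1*(-1))*(1 + (3 - 1*(-1)) + (3 - 1*(-1))**2))*(0 + 6) = (34 + (3 + 1)*(1 + (3 + 1) + (3 + 1)**2))*6 = (34 + 4*(1 + 4 + 4**2))*6 = (34 + 4*(1 + 4 + 16))*6 = (34 + 4*21)*6 = (34 + 84)*6 = 118*6 = 708)
(50*Z)*0 = (50*708)*0 = 35400*0 = 0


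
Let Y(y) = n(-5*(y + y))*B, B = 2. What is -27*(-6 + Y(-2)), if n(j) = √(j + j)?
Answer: 162 - 108*√10 ≈ -179.53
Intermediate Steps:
n(j) = √2*√j (n(j) = √(2*j) = √2*√j)
Y(y) = 4*√5*√(-y) (Y(y) = (√2*√(-5*(y + y)))*2 = (√2*√(-10*y))*2 = (√2*(√10*√(-y)))*2 = (2*√5*√(-y))*2 = 4*√5*√(-y))
-27*(-6 + Y(-2)) = -27*(-6 + 4*√5*√(-1*(-2))) = -27*(-6 + 4*√5*√2) = -27*(-6 + 4*√10) = 162 - 108*√10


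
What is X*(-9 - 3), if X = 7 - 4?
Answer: -36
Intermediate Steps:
X = 3
X*(-9 - 3) = 3*(-9 - 3) = 3*(-12) = -36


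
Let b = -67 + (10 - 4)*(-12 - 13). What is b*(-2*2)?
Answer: 868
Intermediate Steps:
b = -217 (b = -67 + 6*(-25) = -67 - 150 = -217)
b*(-2*2) = -(-434)*2 = -217*(-4) = 868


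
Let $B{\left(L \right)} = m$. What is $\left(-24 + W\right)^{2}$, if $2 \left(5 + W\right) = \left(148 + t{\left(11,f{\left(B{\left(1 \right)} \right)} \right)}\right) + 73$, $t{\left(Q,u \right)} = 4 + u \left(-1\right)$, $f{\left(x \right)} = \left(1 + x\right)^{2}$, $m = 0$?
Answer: $6889$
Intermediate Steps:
$B{\left(L \right)} = 0$
$t{\left(Q,u \right)} = 4 - u$
$W = 107$ ($W = -5 + \frac{\left(148 + \left(4 - \left(1 + 0\right)^{2}\right)\right) + 73}{2} = -5 + \frac{\left(148 + \left(4 - 1^{2}\right)\right) + 73}{2} = -5 + \frac{\left(148 + \left(4 - 1\right)\right) + 73}{2} = -5 + \frac{\left(148 + 3\right) + 73}{2} = -5 + \frac{151 + 73}{2} = -5 + \frac{1}{2} \cdot 224 = -5 + 112 = 107$)
$\left(-24 + W\right)^{2} = \left(-24 + 107\right)^{2} = 83^{2} = 6889$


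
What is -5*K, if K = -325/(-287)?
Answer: -1625/287 ≈ -5.6620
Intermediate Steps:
K = 325/287 (K = -325*(-1/287) = 325/287 ≈ 1.1324)
-5*K = -5*325/287 = -1625/287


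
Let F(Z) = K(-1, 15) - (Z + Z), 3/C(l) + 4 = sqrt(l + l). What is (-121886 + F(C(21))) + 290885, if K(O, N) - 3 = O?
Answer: 2197001/13 - 3*sqrt(42)/13 ≈ 1.6900e+5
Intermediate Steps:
K(O, N) = 3 + O
C(l) = 3/(-4 + sqrt(2)*sqrt(l)) (C(l) = 3/(-4 + sqrt(l + l)) = 3/(-4 + sqrt(2*l)) = 3/(-4 + sqrt(2)*sqrt(l)))
F(Z) = 2 - 2*Z (F(Z) = (3 - 1) - (Z + Z) = 2 - 2*Z)
(-121886 + F(C(21))) + 290885 = (-121886 + (2 - 6/(-4 + sqrt(2)*sqrt(21)))) + 290885 = (-121886 + (2 - 6/(-4 + sqrt(42)))) + 290885 = (-121884 - 6/(-4 + sqrt(42))) + 290885 = 169001 - 6/(-4 + sqrt(42))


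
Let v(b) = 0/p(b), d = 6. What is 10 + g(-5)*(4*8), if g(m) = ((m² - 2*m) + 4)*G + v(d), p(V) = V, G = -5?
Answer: -6230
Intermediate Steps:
v(b) = 0 (v(b) = 0/b = 0)
g(m) = -20 - 5*m² + 10*m (g(m) = ((m² - 2*m) + 4)*(-5) + 0 = (4 + m² - 2*m)*(-5) + 0 = (-20 - 5*m² + 10*m) + 0 = -20 - 5*m² + 10*m)
10 + g(-5)*(4*8) = 10 + (-20 - 5*(-5)² + 10*(-5))*(4*8) = 10 + (-20 - 5*25 - 50)*32 = 10 + (-20 - 125 - 50)*32 = 10 - 195*32 = 10 - 6240 = -6230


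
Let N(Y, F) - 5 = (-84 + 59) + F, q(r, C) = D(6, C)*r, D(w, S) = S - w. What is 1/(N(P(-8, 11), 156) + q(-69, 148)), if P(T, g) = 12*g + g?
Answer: -1/9662 ≈ -0.00010350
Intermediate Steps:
P(T, g) = 13*g
q(r, C) = r*(-6 + C) (q(r, C) = (C - 1*6)*r = (C - 6)*r = (-6 + C)*r = r*(-6 + C))
N(Y, F) = -20 + F (N(Y, F) = 5 + ((-84 + 59) + F) = 5 + (-25 + F) = -20 + F)
1/(N(P(-8, 11), 156) + q(-69, 148)) = 1/((-20 + 156) - 69*(-6 + 148)) = 1/(136 - 69*142) = 1/(136 - 9798) = 1/(-9662) = -1/9662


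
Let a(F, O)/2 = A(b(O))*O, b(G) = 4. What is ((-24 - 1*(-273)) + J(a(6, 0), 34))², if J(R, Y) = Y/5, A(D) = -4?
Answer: 1635841/25 ≈ 65434.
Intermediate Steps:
a(F, O) = -8*O (a(F, O) = 2*(-4*O) = -8*O)
J(R, Y) = Y/5 (J(R, Y) = Y*(⅕) = Y/5)
((-24 - 1*(-273)) + J(a(6, 0), 34))² = ((-24 - 1*(-273)) + (⅕)*34)² = ((-24 + 273) + 34/5)² = (249 + 34/5)² = (1279/5)² = 1635841/25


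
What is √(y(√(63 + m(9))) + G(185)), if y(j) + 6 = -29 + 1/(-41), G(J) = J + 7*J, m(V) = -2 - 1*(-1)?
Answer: 2*√607251/41 ≈ 38.013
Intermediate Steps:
m(V) = -1 (m(V) = -2 + 1 = -1)
G(J) = 8*J
y(j) = -1436/41 (y(j) = -6 + (-29 + 1/(-41)) = -6 + (-29 - 1/41) = -6 - 1190/41 = -1436/41)
√(y(√(63 + m(9))) + G(185)) = √(-1436/41 + 8*185) = √(-1436/41 + 1480) = √(59244/41) = 2*√607251/41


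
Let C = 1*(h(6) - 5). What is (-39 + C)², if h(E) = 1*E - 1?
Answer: 1521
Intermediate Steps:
h(E) = -1 + E (h(E) = E - 1 = -1 + E)
C = 0 (C = 1*((-1 + 6) - 5) = 1*(5 - 5) = 1*0 = 0)
(-39 + C)² = (-39 + 0)² = (-39)² = 1521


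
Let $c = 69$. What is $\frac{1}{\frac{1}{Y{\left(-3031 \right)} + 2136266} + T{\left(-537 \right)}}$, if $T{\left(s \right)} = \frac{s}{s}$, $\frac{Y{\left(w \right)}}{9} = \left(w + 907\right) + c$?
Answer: $\frac{2117771}{2117772} \approx 1.0$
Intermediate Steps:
$Y{\left(w \right)} = 8784 + 9 w$ ($Y{\left(w \right)} = 9 \left(\left(w + 907\right) + 69\right) = 9 \left(\left(907 + w\right) + 69\right) = 9 \left(976 + w\right) = 8784 + 9 w$)
$T{\left(s \right)} = 1$
$\frac{1}{\frac{1}{Y{\left(-3031 \right)} + 2136266} + T{\left(-537 \right)}} = \frac{1}{\frac{1}{\left(8784 + 9 \left(-3031\right)\right) + 2136266} + 1} = \frac{1}{\frac{1}{\left(8784 - 27279\right) + 2136266} + 1} = \frac{1}{\frac{1}{-18495 + 2136266} + 1} = \frac{1}{\frac{1}{2117771} + 1} = \frac{1}{\frac{2117772}{2117771}} = \frac{2117771}{2117772}$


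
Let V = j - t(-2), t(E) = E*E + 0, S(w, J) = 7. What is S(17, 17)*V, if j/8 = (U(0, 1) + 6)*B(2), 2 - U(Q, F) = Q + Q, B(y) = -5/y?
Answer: -1148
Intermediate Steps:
t(E) = E**2 (t(E) = E**2 + 0 = E**2)
U(Q, F) = 2 - 2*Q (U(Q, F) = 2 - (Q + Q) = 2 - 2*Q)
j = -160 (j = 8*(((2 - 2*0) + 6)*(-5/2)) = 8*(((2 + 0) + 6)*(-5*1/2)) = 8*((2 + 6)*(-5/2)) = 8*(8*(-5/2)) = 8*(-20) = -160)
V = -164 (V = -160 - 1*(-2)**2 = -160 - 1*4 = -160 - 4 = -164)
S(17, 17)*V = 7*(-164) = -1148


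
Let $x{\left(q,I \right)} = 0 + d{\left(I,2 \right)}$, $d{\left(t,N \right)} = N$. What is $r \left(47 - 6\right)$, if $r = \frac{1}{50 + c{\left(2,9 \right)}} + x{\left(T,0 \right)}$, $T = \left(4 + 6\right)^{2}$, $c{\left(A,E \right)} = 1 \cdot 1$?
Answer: $\frac{4223}{51} \approx 82.804$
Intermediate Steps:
$c{\left(A,E \right)} = 1$
$T = 100$ ($T = 10^{2} = 100$)
$x{\left(q,I \right)} = 2$ ($x{\left(q,I \right)} = 0 + 2 = 2$)
$r = \frac{103}{51}$ ($r = \frac{1}{50 + 1} + 2 = \frac{1}{51} + 2 = \frac{103}{51} \approx 2.0196$)
$r \left(47 - 6\right) = \frac{103 \left(47 - 6\right)}{51} = \frac{103}{51} \cdot 41 = \frac{4223}{51}$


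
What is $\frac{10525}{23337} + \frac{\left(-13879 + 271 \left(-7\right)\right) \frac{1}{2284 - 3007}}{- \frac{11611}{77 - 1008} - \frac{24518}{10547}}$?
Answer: $\frac{485920183860001}{186789543400701} \approx 2.6014$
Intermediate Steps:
$\frac{10525}{23337} + \frac{\left(-13879 + 271 \left(-7\right)\right) \frac{1}{2284 - 3007}}{- \frac{11611}{77 - 1008} - \frac{24518}{10547}} = 10525 \cdot \frac{1}{23337} + \frac{\left(-13879 - 1897\right) \frac{1}{-723}}{- \frac{11611}{77 - 1008} - \frac{24518}{10547}} = \frac{10525}{23337} + \frac{\left(-15776\right) \left(- \frac{1}{723}\right)}{- \frac{11611}{-931} - \frac{24518}{10547}} = \frac{10525}{23337} + \frac{15776}{723 \left(\left(-11611\right) \left(- \frac{1}{931}\right) - \frac{24518}{10547}\right)} = \frac{10525}{23337} + \frac{15776}{723 \left(\frac{11611}{931} - \frac{24518}{10547}\right)} = \frac{10525}{23337} + \frac{15776}{723 \cdot \frac{99634959}{9819257}} = \frac{10525}{23337} + \frac{15776}{723} \cdot \frac{9819257}{99634959} = \frac{10525}{23337} + \frac{154908598432}{72036075357} = \frac{485920183860001}{186789543400701}$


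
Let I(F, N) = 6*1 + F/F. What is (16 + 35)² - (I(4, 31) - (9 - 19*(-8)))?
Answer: 2755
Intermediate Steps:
I(F, N) = 7 (I(F, N) = 6 + 1 = 7)
(16 + 35)² - (I(4, 31) - (9 - 19*(-8))) = (16 + 35)² - (7 - (9 - 19*(-8))) = 51² - (7 - (9 + 152)) = 2601 - (7 - 1*161) = 2601 - (7 - 161) = 2601 - 1*(-154) = 2601 + 154 = 2755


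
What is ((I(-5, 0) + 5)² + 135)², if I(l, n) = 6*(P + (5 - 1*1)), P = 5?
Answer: 13075456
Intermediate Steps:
I(l, n) = 54 (I(l, n) = 6*(5 + (5 - 1*1)) = 6*(5 + (5 - 1)) = 6*(5 + 4) = 6*9 = 54)
((I(-5, 0) + 5)² + 135)² = ((54 + 5)² + 135)² = (59² + 135)² = (3481 + 135)² = 3616² = 13075456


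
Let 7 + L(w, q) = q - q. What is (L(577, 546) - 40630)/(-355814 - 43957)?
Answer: 40637/399771 ≈ 0.10165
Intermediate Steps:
L(w, q) = -7 (L(w, q) = -7 + (q - q) = -7 + 0 = -7)
(L(577, 546) - 40630)/(-355814 - 43957) = (-7 - 40630)/(-355814 - 43957) = -40637/(-399771) = -40637*(-1/399771) = 40637/399771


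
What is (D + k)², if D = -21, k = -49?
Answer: 4900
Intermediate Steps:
(D + k)² = (-21 - 49)² = (-70)² = 4900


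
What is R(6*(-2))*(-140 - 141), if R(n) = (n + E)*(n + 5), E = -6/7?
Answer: -25290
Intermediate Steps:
E = -6/7 (E = -6*1/7 = -6/7 ≈ -0.85714)
R(n) = (5 + n)*(-6/7 + n) (R(n) = (n - 6/7)*(n + 5) = (-6/7 + n)*(5 + n) = (5 + n)*(-6/7 + n))
R(6*(-2))*(-140 - 141) = (-30/7 + (6*(-2))**2 + 29*(6*(-2))/7)*(-140 - 141) = (-30/7 + (-12)**2 + (29/7)*(-12))*(-281) = (-30/7 + 144 - 348/7)*(-281) = 90*(-281) = -25290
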